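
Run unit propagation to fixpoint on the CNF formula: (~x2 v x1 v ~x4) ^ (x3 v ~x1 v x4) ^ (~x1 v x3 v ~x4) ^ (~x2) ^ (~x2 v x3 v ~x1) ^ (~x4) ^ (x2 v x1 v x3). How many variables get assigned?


Unit propagation repeatedly assigns the literal in any unit clause, then simplifies.
Assignments in order: x2 = F, x4 = F.
No further unit clauses remain.
Total variables assigned = 2.

2


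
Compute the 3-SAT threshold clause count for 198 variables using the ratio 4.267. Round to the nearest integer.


The 3-SAT phase transition occurs at approximately 4.267 clauses per variable.
m = 4.267 * 198 = 844.866.
Rounded to nearest integer: 845.

845


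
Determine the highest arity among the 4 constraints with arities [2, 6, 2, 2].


The arities are: 2, 6, 2, 2.
Scan for the maximum value.
Maximum arity = 6.

6


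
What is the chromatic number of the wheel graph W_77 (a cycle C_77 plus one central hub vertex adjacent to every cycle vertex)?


W_77 consists of the cycle C_77 together with a hub vertex adjacent to every cycle vertex.
The cycle C_77 needs 3 colors (odd cycle -> 3).
The hub is adjacent to every cycle vertex, so it must receive a new color distinct from all of them.
Chromatic number = 3 + 1 = 4.

4


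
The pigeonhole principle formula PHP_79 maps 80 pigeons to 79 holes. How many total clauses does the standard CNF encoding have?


The PHP encoding has two parts:
1) At-least-one-hole clauses: 80 (one per pigeon, each with 79 literals).
2) At-most-one-pigeon-per-hole clauses: 79 holes * C(80,2) = 79 * 3160 = 249640.
Total clauses = 80 + 249640 = 249720.

249720


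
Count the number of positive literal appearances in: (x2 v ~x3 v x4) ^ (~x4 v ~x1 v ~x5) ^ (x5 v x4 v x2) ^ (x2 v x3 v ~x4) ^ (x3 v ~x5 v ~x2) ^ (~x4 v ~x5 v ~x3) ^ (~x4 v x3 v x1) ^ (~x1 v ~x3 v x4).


Scan each clause for unnegated literals.
Clause 1: 2 positive; Clause 2: 0 positive; Clause 3: 3 positive; Clause 4: 2 positive; Clause 5: 1 positive; Clause 6: 0 positive; Clause 7: 2 positive; Clause 8: 1 positive.
Total positive literal occurrences = 11.

11


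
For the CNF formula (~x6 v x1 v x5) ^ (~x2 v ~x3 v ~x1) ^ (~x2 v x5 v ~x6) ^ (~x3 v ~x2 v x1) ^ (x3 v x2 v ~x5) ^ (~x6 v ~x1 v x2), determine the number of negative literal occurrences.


Scan each clause for negated literals.
Clause 1: 1 negative; Clause 2: 3 negative; Clause 3: 2 negative; Clause 4: 2 negative; Clause 5: 1 negative; Clause 6: 2 negative.
Total negative literal occurrences = 11.

11


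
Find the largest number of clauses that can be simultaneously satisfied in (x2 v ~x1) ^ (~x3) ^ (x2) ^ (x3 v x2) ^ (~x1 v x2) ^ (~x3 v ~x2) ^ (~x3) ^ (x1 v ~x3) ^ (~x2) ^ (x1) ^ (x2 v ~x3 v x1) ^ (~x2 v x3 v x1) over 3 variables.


Enumerate all 8 truth assignments.
For each, count how many of the 12 clauses are satisfied.
The formula is not fully satisfiable, so the maximum is below 12.
Maximum simultaneously satisfiable clauses = 11.

11


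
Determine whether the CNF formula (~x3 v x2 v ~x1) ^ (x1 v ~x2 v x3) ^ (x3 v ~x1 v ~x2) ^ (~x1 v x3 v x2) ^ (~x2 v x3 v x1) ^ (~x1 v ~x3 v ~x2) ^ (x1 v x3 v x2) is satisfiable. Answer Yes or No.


Check all 8 possible truth assignments.
Number of satisfying assignments found: 2.
The formula is satisfiable.

Yes


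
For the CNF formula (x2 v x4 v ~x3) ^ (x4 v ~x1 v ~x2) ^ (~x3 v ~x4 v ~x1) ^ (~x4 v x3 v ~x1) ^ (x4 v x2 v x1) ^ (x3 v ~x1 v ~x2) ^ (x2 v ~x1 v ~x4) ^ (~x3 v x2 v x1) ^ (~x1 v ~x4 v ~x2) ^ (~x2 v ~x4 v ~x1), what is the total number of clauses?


Each group enclosed in parentheses joined by ^ is one clause.
Counting the conjuncts: 10 clauses.

10


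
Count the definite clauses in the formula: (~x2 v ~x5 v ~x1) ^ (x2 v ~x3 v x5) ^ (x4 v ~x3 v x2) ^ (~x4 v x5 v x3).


A definite clause has exactly one positive literal.
Clause 1: 0 positive -> not definite
Clause 2: 2 positive -> not definite
Clause 3: 2 positive -> not definite
Clause 4: 2 positive -> not definite
Definite clause count = 0.

0


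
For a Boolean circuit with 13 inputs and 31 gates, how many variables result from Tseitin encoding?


The Tseitin transformation introduces one auxiliary variable per gate.
Total variables = inputs + gates = 13 + 31 = 44.

44


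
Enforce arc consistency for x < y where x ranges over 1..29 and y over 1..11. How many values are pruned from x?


For the constraint x < y, x needs a supporting value in y's domain.
x can be at most 10 (one less than y's maximum).
Valid x values from domain: 10 out of 29.
Pruned = 29 - 10 = 19.

19


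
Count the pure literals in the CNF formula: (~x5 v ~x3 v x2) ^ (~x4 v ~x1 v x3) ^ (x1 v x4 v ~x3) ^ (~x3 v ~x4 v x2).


A pure literal appears in only one polarity across all clauses.
Pure literals: x2 (positive only), x5 (negative only).
Count = 2.

2


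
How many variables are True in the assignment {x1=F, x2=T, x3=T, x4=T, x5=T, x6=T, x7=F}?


The weight is the number of variables assigned True.
True variables: x2, x3, x4, x5, x6.
Weight = 5.

5


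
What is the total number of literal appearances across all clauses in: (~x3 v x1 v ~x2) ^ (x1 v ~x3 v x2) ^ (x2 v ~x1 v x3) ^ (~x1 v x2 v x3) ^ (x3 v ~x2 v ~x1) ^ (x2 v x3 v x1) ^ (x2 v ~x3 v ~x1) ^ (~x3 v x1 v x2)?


Clause lengths: 3, 3, 3, 3, 3, 3, 3, 3.
Sum = 3 + 3 + 3 + 3 + 3 + 3 + 3 + 3 = 24.

24


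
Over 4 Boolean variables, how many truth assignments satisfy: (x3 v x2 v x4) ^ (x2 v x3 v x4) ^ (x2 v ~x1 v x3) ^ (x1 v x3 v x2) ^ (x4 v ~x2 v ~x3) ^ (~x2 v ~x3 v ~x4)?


Enumerate all 16 truth assignments over 4 variables.
Test each against every clause.
Satisfying assignments found: 8.

8


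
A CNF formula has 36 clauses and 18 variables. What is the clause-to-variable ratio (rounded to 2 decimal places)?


Clause-to-variable ratio = clauses / variables.
36 / 18 = 2.0.

2.0


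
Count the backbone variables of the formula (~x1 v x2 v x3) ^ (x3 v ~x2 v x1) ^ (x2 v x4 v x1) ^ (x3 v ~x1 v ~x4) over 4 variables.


Find all satisfying assignments: 9 model(s).
Check which variables have the same value in every model.
No variable is fixed across all models.
Backbone size = 0.

0


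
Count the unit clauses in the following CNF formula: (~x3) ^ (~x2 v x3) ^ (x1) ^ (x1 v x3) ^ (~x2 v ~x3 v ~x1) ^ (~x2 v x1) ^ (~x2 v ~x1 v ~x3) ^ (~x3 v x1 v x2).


A unit clause contains exactly one literal.
Unit clauses found: (~x3), (x1).
Count = 2.

2


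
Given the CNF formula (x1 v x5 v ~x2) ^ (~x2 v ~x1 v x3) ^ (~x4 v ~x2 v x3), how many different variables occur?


Identify each distinct variable in the formula.
Variables found: x1, x2, x3, x4, x5.
Total distinct variables = 5.

5


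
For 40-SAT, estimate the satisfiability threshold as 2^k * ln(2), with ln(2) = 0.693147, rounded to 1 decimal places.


Using the asymptotic formula: threshold ~ 2^k * ln(2).
2^40 = 1099511627776.
1099511627776 * 0.693147 = 762123186258.1.

762123186258.1


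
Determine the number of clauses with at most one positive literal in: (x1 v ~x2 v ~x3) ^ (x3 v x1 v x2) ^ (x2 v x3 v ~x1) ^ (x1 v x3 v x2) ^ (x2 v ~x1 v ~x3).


A Horn clause has at most one positive literal.
Clause 1: 1 positive lit(s) -> Horn
Clause 2: 3 positive lit(s) -> not Horn
Clause 3: 2 positive lit(s) -> not Horn
Clause 4: 3 positive lit(s) -> not Horn
Clause 5: 1 positive lit(s) -> Horn
Total Horn clauses = 2.

2


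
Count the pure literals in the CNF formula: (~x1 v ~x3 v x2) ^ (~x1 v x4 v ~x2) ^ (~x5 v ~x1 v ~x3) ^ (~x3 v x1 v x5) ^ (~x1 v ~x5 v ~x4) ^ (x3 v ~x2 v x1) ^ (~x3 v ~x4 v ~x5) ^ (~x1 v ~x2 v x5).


A pure literal appears in only one polarity across all clauses.
No pure literals found.
Count = 0.

0


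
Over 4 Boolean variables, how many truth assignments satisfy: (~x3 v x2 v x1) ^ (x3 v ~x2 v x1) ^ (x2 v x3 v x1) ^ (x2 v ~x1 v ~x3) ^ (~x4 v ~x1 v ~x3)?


Enumerate all 16 truth assignments over 4 variables.
Test each against every clause.
Satisfying assignments found: 7.

7


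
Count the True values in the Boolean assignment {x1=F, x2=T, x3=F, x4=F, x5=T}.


The weight is the number of variables assigned True.
True variables: x2, x5.
Weight = 2.

2


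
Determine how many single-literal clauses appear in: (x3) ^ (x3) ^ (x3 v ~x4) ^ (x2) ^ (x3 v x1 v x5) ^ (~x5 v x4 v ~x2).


A unit clause contains exactly one literal.
Unit clauses found: (x3), (x3), (x2).
Count = 3.

3


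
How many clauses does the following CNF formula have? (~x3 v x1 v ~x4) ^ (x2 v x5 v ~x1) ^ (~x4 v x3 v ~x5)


Each group enclosed in parentheses joined by ^ is one clause.
Counting the conjuncts: 3 clauses.

3


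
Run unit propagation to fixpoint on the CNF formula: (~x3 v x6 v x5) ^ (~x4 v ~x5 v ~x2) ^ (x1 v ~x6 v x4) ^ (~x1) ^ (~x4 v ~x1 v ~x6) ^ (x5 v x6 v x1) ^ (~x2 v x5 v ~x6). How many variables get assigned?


Unit propagation repeatedly assigns the literal in any unit clause, then simplifies.
Assignments in order: x1 = F.
No further unit clauses remain.
Total variables assigned = 1.

1


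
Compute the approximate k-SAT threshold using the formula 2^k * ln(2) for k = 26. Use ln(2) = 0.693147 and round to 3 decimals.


Using the asymptotic formula: threshold ~ 2^k * ln(2).
2^26 = 67108864.
67108864 * 0.693147 = 46516307.755.

46516307.755


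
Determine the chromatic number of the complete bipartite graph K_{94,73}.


K_{94,73} is bipartite by definition: the two parts are independent sets, with every edge crossing between them.
Color all vertices in one part with color 1 and all vertices in the other part with color 2.
Since the graph has at least one edge, one color does not suffice.
Chromatic number = 2.

2


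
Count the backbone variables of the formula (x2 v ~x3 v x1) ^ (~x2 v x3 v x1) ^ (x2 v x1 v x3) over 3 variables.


Find all satisfying assignments: 5 model(s).
Check which variables have the same value in every model.
No variable is fixed across all models.
Backbone size = 0.

0


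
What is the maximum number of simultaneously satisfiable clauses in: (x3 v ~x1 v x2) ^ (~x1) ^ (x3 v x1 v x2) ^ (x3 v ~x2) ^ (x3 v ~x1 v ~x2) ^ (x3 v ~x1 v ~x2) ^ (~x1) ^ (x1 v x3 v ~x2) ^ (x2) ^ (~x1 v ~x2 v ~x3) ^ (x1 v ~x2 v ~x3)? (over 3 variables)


Enumerate all 8 truth assignments.
For each, count how many of the 11 clauses are satisfied.
The formula is not fully satisfiable, so the maximum is below 11.
Maximum simultaneously satisfiable clauses = 10.

10


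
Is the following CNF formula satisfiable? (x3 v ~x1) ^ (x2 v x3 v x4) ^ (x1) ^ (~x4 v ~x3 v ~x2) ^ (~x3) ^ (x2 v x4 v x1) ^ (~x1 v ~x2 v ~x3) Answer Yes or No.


Check all 16 possible truth assignments.
Number of satisfying assignments found: 0.
The formula is unsatisfiable.

No


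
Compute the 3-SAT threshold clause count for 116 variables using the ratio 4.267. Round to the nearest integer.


The 3-SAT phase transition occurs at approximately 4.267 clauses per variable.
m = 4.267 * 116 = 494.972.
Rounded to nearest integer: 495.

495


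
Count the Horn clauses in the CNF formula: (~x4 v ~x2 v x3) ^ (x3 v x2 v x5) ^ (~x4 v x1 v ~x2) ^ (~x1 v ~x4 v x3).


A Horn clause has at most one positive literal.
Clause 1: 1 positive lit(s) -> Horn
Clause 2: 3 positive lit(s) -> not Horn
Clause 3: 1 positive lit(s) -> Horn
Clause 4: 1 positive lit(s) -> Horn
Total Horn clauses = 3.

3


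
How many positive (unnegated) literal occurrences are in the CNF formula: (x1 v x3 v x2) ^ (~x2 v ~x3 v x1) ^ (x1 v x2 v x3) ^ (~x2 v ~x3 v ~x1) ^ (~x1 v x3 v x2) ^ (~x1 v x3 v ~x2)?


Scan each clause for unnegated literals.
Clause 1: 3 positive; Clause 2: 1 positive; Clause 3: 3 positive; Clause 4: 0 positive; Clause 5: 2 positive; Clause 6: 1 positive.
Total positive literal occurrences = 10.

10


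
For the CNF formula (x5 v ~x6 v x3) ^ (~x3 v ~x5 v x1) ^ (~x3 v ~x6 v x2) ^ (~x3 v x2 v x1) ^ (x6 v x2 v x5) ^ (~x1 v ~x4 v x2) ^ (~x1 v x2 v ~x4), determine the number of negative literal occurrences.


Scan each clause for negated literals.
Clause 1: 1 negative; Clause 2: 2 negative; Clause 3: 2 negative; Clause 4: 1 negative; Clause 5: 0 negative; Clause 6: 2 negative; Clause 7: 2 negative.
Total negative literal occurrences = 10.

10


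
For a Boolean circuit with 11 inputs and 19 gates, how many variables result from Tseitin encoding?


The Tseitin transformation introduces one auxiliary variable per gate.
Total variables = inputs + gates = 11 + 19 = 30.

30


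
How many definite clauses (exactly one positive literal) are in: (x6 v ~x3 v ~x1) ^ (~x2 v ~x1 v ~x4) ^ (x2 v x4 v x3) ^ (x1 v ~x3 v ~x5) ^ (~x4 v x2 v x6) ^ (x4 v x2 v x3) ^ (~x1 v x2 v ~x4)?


A definite clause has exactly one positive literal.
Clause 1: 1 positive -> definite
Clause 2: 0 positive -> not definite
Clause 3: 3 positive -> not definite
Clause 4: 1 positive -> definite
Clause 5: 2 positive -> not definite
Clause 6: 3 positive -> not definite
Clause 7: 1 positive -> definite
Definite clause count = 3.

3


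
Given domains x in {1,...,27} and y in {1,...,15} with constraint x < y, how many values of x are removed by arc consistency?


For the constraint x < y, x needs a supporting value in y's domain.
x can be at most 14 (one less than y's maximum).
Valid x values from domain: 14 out of 27.
Pruned = 27 - 14 = 13.

13


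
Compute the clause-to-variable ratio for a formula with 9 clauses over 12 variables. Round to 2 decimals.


Clause-to-variable ratio = clauses / variables.
9 / 12 = 0.75.

0.75


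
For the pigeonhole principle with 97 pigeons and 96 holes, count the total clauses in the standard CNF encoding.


The PHP encoding has two parts:
1) At-least-one-hole clauses: 97 (one per pigeon, each with 96 literals).
2) At-most-one-pigeon-per-hole clauses: 96 holes * C(97,2) = 96 * 4656 = 446976.
Total clauses = 97 + 446976 = 447073.

447073


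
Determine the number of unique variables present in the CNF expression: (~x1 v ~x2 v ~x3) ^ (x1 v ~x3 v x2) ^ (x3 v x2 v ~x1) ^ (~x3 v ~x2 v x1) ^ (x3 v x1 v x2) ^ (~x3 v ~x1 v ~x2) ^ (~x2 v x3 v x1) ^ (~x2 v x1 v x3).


Identify each distinct variable in the formula.
Variables found: x1, x2, x3.
Total distinct variables = 3.

3


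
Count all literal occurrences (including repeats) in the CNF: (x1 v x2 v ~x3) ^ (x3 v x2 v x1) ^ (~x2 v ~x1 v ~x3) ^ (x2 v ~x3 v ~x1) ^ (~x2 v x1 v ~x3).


Clause lengths: 3, 3, 3, 3, 3.
Sum = 3 + 3 + 3 + 3 + 3 = 15.

15


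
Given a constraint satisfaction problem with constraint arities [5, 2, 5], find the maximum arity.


The arities are: 5, 2, 5.
Scan for the maximum value.
Maximum arity = 5.

5


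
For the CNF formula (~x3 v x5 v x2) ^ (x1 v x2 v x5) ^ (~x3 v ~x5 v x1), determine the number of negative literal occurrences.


Scan each clause for negated literals.
Clause 1: 1 negative; Clause 2: 0 negative; Clause 3: 2 negative.
Total negative literal occurrences = 3.

3


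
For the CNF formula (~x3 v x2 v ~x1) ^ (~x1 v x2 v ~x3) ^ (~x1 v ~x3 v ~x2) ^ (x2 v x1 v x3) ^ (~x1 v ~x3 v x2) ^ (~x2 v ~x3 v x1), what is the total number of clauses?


Each group enclosed in parentheses joined by ^ is one clause.
Counting the conjuncts: 6 clauses.

6


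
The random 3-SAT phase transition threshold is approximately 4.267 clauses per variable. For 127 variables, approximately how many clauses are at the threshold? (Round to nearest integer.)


The 3-SAT phase transition occurs at approximately 4.267 clauses per variable.
m = 4.267 * 127 = 541.909.
Rounded to nearest integer: 542.

542


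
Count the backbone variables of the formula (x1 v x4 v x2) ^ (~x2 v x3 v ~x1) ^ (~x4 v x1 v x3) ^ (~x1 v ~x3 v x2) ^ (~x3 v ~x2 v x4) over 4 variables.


Find all satisfying assignments: 6 model(s).
Check which variables have the same value in every model.
No variable is fixed across all models.
Backbone size = 0.

0


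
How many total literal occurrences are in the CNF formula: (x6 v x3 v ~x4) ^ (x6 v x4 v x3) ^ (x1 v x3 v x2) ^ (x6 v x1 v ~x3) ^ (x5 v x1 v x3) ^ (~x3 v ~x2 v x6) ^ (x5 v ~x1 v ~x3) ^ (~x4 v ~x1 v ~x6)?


Clause lengths: 3, 3, 3, 3, 3, 3, 3, 3.
Sum = 3 + 3 + 3 + 3 + 3 + 3 + 3 + 3 = 24.

24


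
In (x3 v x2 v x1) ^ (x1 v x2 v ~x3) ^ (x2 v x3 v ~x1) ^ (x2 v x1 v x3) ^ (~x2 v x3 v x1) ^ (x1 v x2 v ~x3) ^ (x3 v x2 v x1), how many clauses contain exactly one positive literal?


A definite clause has exactly one positive literal.
Clause 1: 3 positive -> not definite
Clause 2: 2 positive -> not definite
Clause 3: 2 positive -> not definite
Clause 4: 3 positive -> not definite
Clause 5: 2 positive -> not definite
Clause 6: 2 positive -> not definite
Clause 7: 3 positive -> not definite
Definite clause count = 0.

0


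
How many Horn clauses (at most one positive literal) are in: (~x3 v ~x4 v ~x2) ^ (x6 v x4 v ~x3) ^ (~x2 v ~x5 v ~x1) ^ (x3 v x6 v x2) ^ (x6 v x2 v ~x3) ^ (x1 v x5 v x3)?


A Horn clause has at most one positive literal.
Clause 1: 0 positive lit(s) -> Horn
Clause 2: 2 positive lit(s) -> not Horn
Clause 3: 0 positive lit(s) -> Horn
Clause 4: 3 positive lit(s) -> not Horn
Clause 5: 2 positive lit(s) -> not Horn
Clause 6: 3 positive lit(s) -> not Horn
Total Horn clauses = 2.

2


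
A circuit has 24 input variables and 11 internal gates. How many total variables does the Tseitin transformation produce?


The Tseitin transformation introduces one auxiliary variable per gate.
Total variables = inputs + gates = 24 + 11 = 35.

35


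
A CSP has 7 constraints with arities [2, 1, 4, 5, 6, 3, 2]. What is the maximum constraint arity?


The arities are: 2, 1, 4, 5, 6, 3, 2.
Scan for the maximum value.
Maximum arity = 6.

6


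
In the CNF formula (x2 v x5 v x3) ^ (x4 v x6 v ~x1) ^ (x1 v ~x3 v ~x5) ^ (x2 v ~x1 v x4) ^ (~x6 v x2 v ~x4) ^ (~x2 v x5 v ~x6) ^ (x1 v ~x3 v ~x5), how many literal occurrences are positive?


Scan each clause for unnegated literals.
Clause 1: 3 positive; Clause 2: 2 positive; Clause 3: 1 positive; Clause 4: 2 positive; Clause 5: 1 positive; Clause 6: 1 positive; Clause 7: 1 positive.
Total positive literal occurrences = 11.

11


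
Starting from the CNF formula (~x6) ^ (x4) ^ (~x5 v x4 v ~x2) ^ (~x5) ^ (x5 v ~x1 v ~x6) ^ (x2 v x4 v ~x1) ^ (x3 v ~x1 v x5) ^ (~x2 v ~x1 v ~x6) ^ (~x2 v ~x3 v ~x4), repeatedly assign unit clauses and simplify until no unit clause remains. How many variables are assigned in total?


Unit propagation repeatedly assigns the literal in any unit clause, then simplifies.
Assignments in order: x6 = F, x4 = T, x5 = F.
No further unit clauses remain.
Total variables assigned = 3.

3


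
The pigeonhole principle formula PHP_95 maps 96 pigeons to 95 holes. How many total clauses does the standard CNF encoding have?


The PHP encoding has two parts:
1) At-least-one-hole clauses: 96 (one per pigeon, each with 95 literals).
2) At-most-one-pigeon-per-hole clauses: 95 holes * C(96,2) = 95 * 4560 = 433200.
Total clauses = 96 + 433200 = 433296.

433296


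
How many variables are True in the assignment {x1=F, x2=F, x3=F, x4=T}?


The weight is the number of variables assigned True.
True variables: x4.
Weight = 1.

1


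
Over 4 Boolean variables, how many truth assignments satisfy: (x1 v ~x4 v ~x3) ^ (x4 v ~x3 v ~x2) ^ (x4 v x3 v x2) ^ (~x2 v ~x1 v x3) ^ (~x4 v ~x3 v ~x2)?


Enumerate all 16 truth assignments over 4 variables.
Test each against every clause.
Satisfying assignments found: 7.

7


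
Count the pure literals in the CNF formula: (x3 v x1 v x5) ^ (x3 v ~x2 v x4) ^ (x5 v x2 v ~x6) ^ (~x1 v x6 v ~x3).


A pure literal appears in only one polarity across all clauses.
Pure literals: x4 (positive only), x5 (positive only).
Count = 2.

2


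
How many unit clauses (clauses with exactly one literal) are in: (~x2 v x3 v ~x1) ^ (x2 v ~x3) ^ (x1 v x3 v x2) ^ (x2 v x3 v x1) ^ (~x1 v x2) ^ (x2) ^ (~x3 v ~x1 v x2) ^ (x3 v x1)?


A unit clause contains exactly one literal.
Unit clauses found: (x2).
Count = 1.

1


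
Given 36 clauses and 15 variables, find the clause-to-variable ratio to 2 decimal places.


Clause-to-variable ratio = clauses / variables.
36 / 15 = 2.4.

2.4


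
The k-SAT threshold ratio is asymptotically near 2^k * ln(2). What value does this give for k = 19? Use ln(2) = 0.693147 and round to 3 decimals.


Using the asymptotic formula: threshold ~ 2^k * ln(2).
2^19 = 524288.
524288 * 0.693147 = 363408.654.

363408.654


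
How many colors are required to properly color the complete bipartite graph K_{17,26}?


K_{17,26} is bipartite by definition: the two parts are independent sets, with every edge crossing between them.
Color all vertices in one part with color 1 and all vertices in the other part with color 2.
Since the graph has at least one edge, one color does not suffice.
Chromatic number = 2.

2


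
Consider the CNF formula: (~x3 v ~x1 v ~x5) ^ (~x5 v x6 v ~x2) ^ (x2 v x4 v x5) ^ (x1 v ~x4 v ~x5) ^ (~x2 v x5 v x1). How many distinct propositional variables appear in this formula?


Identify each distinct variable in the formula.
Variables found: x1, x2, x3, x4, x5, x6.
Total distinct variables = 6.

6


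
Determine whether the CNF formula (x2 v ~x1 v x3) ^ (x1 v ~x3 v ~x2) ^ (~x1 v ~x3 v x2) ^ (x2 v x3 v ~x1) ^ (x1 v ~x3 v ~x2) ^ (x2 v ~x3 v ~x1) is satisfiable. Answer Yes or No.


Check all 8 possible truth assignments.
Number of satisfying assignments found: 5.
The formula is satisfiable.

Yes


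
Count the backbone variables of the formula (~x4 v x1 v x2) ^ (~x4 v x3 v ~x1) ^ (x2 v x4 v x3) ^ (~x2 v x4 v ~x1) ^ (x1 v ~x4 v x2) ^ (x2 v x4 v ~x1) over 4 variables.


Find all satisfying assignments: 7 model(s).
Check which variables have the same value in every model.
No variable is fixed across all models.
Backbone size = 0.

0


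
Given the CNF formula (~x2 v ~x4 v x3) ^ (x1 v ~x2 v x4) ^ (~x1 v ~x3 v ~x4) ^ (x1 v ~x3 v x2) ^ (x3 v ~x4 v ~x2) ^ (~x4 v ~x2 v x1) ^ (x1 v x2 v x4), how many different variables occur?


Identify each distinct variable in the formula.
Variables found: x1, x2, x3, x4.
Total distinct variables = 4.

4


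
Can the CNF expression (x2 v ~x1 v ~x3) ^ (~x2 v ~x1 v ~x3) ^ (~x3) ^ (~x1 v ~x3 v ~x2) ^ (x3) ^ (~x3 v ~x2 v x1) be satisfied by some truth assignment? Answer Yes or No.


Check all 8 possible truth assignments.
Number of satisfying assignments found: 0.
The formula is unsatisfiable.

No


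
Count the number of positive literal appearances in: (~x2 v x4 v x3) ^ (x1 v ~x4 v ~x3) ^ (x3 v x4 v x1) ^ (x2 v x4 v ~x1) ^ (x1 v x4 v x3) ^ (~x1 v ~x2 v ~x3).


Scan each clause for unnegated literals.
Clause 1: 2 positive; Clause 2: 1 positive; Clause 3: 3 positive; Clause 4: 2 positive; Clause 5: 3 positive; Clause 6: 0 positive.
Total positive literal occurrences = 11.

11


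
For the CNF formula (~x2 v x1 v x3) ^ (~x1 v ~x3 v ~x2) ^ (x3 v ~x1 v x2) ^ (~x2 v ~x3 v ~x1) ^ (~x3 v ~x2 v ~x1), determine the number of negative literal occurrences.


Scan each clause for negated literals.
Clause 1: 1 negative; Clause 2: 3 negative; Clause 3: 1 negative; Clause 4: 3 negative; Clause 5: 3 negative.
Total negative literal occurrences = 11.

11


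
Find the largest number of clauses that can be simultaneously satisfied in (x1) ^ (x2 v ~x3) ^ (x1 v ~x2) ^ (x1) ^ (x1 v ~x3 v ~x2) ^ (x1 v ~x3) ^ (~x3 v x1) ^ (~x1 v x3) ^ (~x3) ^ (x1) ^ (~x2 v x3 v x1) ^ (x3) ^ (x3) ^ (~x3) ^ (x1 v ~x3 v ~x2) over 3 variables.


Enumerate all 8 truth assignments.
For each, count how many of the 15 clauses are satisfied.
The formula is not fully satisfiable, so the maximum is below 15.
Maximum simultaneously satisfiable clauses = 13.

13


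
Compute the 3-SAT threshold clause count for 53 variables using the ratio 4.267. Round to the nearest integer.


The 3-SAT phase transition occurs at approximately 4.267 clauses per variable.
m = 4.267 * 53 = 226.151.
Rounded to nearest integer: 226.

226


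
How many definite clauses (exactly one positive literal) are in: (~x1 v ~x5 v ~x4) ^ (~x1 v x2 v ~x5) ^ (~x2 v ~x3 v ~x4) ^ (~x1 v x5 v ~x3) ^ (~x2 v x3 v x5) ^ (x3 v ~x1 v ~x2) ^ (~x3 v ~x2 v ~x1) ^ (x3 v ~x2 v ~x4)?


A definite clause has exactly one positive literal.
Clause 1: 0 positive -> not definite
Clause 2: 1 positive -> definite
Clause 3: 0 positive -> not definite
Clause 4: 1 positive -> definite
Clause 5: 2 positive -> not definite
Clause 6: 1 positive -> definite
Clause 7: 0 positive -> not definite
Clause 8: 1 positive -> definite
Definite clause count = 4.

4


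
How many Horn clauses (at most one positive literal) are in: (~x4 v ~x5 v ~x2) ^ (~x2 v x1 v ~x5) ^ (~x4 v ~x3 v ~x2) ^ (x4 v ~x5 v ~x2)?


A Horn clause has at most one positive literal.
Clause 1: 0 positive lit(s) -> Horn
Clause 2: 1 positive lit(s) -> Horn
Clause 3: 0 positive lit(s) -> Horn
Clause 4: 1 positive lit(s) -> Horn
Total Horn clauses = 4.

4


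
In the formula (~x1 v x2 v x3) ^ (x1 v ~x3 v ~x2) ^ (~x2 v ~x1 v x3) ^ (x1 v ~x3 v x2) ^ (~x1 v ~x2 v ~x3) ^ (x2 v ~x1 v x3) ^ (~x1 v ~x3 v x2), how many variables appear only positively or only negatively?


A pure literal appears in only one polarity across all clauses.
No pure literals found.
Count = 0.

0


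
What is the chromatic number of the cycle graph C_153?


An odd cycle cannot be 2-colored: alternating two colors around the cycle returns to the start with a conflict.
Since 153 is odd, three colors are required (and three suffice).
Chromatic number = 3.

3


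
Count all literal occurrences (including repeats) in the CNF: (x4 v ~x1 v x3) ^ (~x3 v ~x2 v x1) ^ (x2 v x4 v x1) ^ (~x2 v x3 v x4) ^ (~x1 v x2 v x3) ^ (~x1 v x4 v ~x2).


Clause lengths: 3, 3, 3, 3, 3, 3.
Sum = 3 + 3 + 3 + 3 + 3 + 3 = 18.

18


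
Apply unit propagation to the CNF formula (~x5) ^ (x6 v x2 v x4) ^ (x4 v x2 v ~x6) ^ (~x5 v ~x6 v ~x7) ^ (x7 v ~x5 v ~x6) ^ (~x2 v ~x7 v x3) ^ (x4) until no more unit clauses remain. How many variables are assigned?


Unit propagation repeatedly assigns the literal in any unit clause, then simplifies.
Assignments in order: x5 = F, x4 = T.
No further unit clauses remain.
Total variables assigned = 2.

2


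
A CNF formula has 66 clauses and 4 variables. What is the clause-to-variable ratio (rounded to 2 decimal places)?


Clause-to-variable ratio = clauses / variables.
66 / 4 = 16.5.

16.5


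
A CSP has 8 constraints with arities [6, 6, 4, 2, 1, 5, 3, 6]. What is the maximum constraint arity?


The arities are: 6, 6, 4, 2, 1, 5, 3, 6.
Scan for the maximum value.
Maximum arity = 6.

6


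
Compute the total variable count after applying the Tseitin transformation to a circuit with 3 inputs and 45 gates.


The Tseitin transformation introduces one auxiliary variable per gate.
Total variables = inputs + gates = 3 + 45 = 48.

48


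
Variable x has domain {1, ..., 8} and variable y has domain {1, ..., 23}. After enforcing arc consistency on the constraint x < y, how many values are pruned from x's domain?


For the constraint x < y, x needs a supporting value in y's domain.
x can be at most 22 (one less than y's maximum).
Valid x values from domain: 8 out of 8.
Pruned = 8 - 8 = 0.

0


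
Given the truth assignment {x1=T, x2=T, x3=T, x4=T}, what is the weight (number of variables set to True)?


The weight is the number of variables assigned True.
True variables: x1, x2, x3, x4.
Weight = 4.

4


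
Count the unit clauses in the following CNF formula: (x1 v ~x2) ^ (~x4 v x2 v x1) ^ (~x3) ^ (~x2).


A unit clause contains exactly one literal.
Unit clauses found: (~x3), (~x2).
Count = 2.

2


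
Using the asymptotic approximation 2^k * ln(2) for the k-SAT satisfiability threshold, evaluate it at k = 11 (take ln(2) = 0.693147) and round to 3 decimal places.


Using the asymptotic formula: threshold ~ 2^k * ln(2).
2^11 = 2048.
2048 * 0.693147 = 1419.565.

1419.565


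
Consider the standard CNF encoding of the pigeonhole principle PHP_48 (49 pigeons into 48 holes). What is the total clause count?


The PHP encoding has two parts:
1) At-least-one-hole clauses: 49 (one per pigeon, each with 48 literals).
2) At-most-one-pigeon-per-hole clauses: 48 holes * C(49,2) = 48 * 1176 = 56448.
Total clauses = 49 + 56448 = 56497.

56497


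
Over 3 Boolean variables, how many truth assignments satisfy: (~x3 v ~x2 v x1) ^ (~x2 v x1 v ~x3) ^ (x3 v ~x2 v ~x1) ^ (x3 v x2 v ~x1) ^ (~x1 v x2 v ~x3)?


Enumerate all 8 truth assignments over 3 variables.
Test each against every clause.
Satisfying assignments found: 4.

4


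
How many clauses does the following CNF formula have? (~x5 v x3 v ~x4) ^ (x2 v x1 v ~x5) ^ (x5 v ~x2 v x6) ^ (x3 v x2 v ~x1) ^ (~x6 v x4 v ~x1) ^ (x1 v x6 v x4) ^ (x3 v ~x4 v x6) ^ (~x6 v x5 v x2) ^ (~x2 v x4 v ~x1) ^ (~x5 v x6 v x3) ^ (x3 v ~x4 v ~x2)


Each group enclosed in parentheses joined by ^ is one clause.
Counting the conjuncts: 11 clauses.

11


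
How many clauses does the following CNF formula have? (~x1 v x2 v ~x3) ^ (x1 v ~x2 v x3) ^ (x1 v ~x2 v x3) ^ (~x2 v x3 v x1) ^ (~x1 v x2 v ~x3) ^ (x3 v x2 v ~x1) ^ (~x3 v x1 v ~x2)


Each group enclosed in parentheses joined by ^ is one clause.
Counting the conjuncts: 7 clauses.

7


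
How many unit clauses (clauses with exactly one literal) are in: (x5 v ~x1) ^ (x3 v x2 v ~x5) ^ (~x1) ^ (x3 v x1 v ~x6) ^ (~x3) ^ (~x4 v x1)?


A unit clause contains exactly one literal.
Unit clauses found: (~x1), (~x3).
Count = 2.

2


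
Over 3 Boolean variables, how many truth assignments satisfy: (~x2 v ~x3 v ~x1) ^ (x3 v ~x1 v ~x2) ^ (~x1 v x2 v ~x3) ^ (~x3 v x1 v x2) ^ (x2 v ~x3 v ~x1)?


Enumerate all 8 truth assignments over 3 variables.
Test each against every clause.
Satisfying assignments found: 4.

4


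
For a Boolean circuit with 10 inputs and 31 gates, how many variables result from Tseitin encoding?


The Tseitin transformation introduces one auxiliary variable per gate.
Total variables = inputs + gates = 10 + 31 = 41.

41


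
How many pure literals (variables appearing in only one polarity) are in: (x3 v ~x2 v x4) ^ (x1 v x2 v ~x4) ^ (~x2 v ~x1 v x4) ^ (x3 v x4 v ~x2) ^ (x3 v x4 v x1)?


A pure literal appears in only one polarity across all clauses.
Pure literals: x3 (positive only).
Count = 1.

1


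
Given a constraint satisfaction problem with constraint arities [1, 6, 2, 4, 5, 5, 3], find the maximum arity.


The arities are: 1, 6, 2, 4, 5, 5, 3.
Scan for the maximum value.
Maximum arity = 6.

6


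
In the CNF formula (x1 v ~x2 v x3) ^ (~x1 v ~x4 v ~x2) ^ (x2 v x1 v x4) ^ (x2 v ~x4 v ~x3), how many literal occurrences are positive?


Scan each clause for unnegated literals.
Clause 1: 2 positive; Clause 2: 0 positive; Clause 3: 3 positive; Clause 4: 1 positive.
Total positive literal occurrences = 6.

6


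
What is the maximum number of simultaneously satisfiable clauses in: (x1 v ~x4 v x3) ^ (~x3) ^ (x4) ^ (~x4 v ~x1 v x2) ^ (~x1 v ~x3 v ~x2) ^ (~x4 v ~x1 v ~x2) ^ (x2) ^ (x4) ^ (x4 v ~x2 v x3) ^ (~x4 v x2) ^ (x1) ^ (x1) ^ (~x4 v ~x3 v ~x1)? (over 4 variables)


Enumerate all 16 truth assignments.
For each, count how many of the 13 clauses are satisfied.
The formula is not fully satisfiable, so the maximum is below 13.
Maximum simultaneously satisfiable clauses = 12.

12


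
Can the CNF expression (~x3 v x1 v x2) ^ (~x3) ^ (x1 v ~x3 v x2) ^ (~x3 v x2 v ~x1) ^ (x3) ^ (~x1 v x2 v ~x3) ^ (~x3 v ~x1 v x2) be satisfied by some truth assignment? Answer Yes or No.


Check all 8 possible truth assignments.
Number of satisfying assignments found: 0.
The formula is unsatisfiable.

No


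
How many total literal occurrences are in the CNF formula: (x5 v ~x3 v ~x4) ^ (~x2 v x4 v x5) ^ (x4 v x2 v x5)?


Clause lengths: 3, 3, 3.
Sum = 3 + 3 + 3 = 9.

9


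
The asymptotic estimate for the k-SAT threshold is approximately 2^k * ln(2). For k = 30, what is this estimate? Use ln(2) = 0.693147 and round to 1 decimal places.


Using the asymptotic formula: threshold ~ 2^k * ln(2).
2^30 = 1073741824.
1073741824 * 0.693147 = 744260924.1.

744260924.1


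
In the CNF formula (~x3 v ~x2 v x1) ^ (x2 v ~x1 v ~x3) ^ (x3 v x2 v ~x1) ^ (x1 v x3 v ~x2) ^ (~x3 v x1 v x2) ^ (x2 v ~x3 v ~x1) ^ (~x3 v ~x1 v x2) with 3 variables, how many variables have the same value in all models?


Find all satisfying assignments: 3 model(s).
Check which variables have the same value in every model.
No variable is fixed across all models.
Backbone size = 0.

0


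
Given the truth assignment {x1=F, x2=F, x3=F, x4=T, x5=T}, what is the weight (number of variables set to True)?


The weight is the number of variables assigned True.
True variables: x4, x5.
Weight = 2.

2


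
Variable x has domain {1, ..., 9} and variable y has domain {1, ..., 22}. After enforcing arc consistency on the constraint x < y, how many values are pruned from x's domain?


For the constraint x < y, x needs a supporting value in y's domain.
x can be at most 21 (one less than y's maximum).
Valid x values from domain: 9 out of 9.
Pruned = 9 - 9 = 0.

0


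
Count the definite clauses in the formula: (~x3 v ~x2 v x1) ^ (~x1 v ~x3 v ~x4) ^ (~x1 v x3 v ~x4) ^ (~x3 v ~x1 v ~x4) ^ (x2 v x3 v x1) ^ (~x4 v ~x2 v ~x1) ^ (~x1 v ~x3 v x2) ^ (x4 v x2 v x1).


A definite clause has exactly one positive literal.
Clause 1: 1 positive -> definite
Clause 2: 0 positive -> not definite
Clause 3: 1 positive -> definite
Clause 4: 0 positive -> not definite
Clause 5: 3 positive -> not definite
Clause 6: 0 positive -> not definite
Clause 7: 1 positive -> definite
Clause 8: 3 positive -> not definite
Definite clause count = 3.

3


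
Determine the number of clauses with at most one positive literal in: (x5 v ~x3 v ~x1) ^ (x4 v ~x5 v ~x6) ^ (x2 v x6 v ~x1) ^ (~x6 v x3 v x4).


A Horn clause has at most one positive literal.
Clause 1: 1 positive lit(s) -> Horn
Clause 2: 1 positive lit(s) -> Horn
Clause 3: 2 positive lit(s) -> not Horn
Clause 4: 2 positive lit(s) -> not Horn
Total Horn clauses = 2.

2


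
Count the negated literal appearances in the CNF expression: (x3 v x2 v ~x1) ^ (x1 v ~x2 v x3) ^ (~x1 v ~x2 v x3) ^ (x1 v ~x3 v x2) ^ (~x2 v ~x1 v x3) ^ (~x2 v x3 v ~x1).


Scan each clause for negated literals.
Clause 1: 1 negative; Clause 2: 1 negative; Clause 3: 2 negative; Clause 4: 1 negative; Clause 5: 2 negative; Clause 6: 2 negative.
Total negative literal occurrences = 9.

9


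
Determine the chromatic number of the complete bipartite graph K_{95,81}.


K_{95,81} is bipartite by definition: the two parts are independent sets, with every edge crossing between them.
Color all vertices in one part with color 1 and all vertices in the other part with color 2.
Since the graph has at least one edge, one color does not suffice.
Chromatic number = 2.

2


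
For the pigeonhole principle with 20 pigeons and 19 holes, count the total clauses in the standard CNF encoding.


The PHP encoding has two parts:
1) At-least-one-hole clauses: 20 (one per pigeon, each with 19 literals).
2) At-most-one-pigeon-per-hole clauses: 19 holes * C(20,2) = 19 * 190 = 3610.
Total clauses = 20 + 3610 = 3630.

3630


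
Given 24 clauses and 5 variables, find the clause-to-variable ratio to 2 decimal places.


Clause-to-variable ratio = clauses / variables.
24 / 5 = 4.8.

4.8


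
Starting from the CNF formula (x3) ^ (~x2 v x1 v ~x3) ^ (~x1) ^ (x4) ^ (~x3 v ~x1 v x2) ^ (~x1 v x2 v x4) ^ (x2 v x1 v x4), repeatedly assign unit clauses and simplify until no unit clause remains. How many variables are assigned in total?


Unit propagation repeatedly assigns the literal in any unit clause, then simplifies.
Assignments in order: x3 = T, x1 = F, x2 = F, x4 = T.
No further unit clauses remain.
Total variables assigned = 4.

4


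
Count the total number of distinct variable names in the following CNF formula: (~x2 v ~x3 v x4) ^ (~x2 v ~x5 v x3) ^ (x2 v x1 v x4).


Identify each distinct variable in the formula.
Variables found: x1, x2, x3, x4, x5.
Total distinct variables = 5.

5


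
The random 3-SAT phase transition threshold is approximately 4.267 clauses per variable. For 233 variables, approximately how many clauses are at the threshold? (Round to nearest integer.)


The 3-SAT phase transition occurs at approximately 4.267 clauses per variable.
m = 4.267 * 233 = 994.211.
Rounded to nearest integer: 994.

994


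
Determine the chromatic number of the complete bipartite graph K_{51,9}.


K_{51,9} is bipartite by definition: the two parts are independent sets, with every edge crossing between them.
Color all vertices in one part with color 1 and all vertices in the other part with color 2.
Since the graph has at least one edge, one color does not suffice.
Chromatic number = 2.

2


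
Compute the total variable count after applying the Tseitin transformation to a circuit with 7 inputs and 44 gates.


The Tseitin transformation introduces one auxiliary variable per gate.
Total variables = inputs + gates = 7 + 44 = 51.

51


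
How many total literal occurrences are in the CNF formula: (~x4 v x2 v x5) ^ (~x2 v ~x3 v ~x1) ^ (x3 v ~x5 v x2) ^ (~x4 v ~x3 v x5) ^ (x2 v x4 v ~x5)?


Clause lengths: 3, 3, 3, 3, 3.
Sum = 3 + 3 + 3 + 3 + 3 = 15.

15


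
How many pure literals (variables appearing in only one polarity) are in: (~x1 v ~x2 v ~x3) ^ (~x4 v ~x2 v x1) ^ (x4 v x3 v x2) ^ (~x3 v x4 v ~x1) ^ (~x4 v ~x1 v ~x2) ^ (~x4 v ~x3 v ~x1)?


A pure literal appears in only one polarity across all clauses.
No pure literals found.
Count = 0.

0


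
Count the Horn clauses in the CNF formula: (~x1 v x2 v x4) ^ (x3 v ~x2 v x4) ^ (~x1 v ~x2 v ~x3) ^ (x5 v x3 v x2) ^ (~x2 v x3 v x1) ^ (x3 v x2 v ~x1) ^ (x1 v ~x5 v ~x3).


A Horn clause has at most one positive literal.
Clause 1: 2 positive lit(s) -> not Horn
Clause 2: 2 positive lit(s) -> not Horn
Clause 3: 0 positive lit(s) -> Horn
Clause 4: 3 positive lit(s) -> not Horn
Clause 5: 2 positive lit(s) -> not Horn
Clause 6: 2 positive lit(s) -> not Horn
Clause 7: 1 positive lit(s) -> Horn
Total Horn clauses = 2.

2


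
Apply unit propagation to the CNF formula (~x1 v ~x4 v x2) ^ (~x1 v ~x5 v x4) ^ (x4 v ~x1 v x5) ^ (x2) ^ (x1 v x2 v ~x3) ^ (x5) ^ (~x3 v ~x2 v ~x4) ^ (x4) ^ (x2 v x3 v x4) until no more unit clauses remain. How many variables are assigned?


Unit propagation repeatedly assigns the literal in any unit clause, then simplifies.
Assignments in order: x2 = T, x5 = T, x4 = T, x3 = F.
No further unit clauses remain.
Total variables assigned = 4.

4


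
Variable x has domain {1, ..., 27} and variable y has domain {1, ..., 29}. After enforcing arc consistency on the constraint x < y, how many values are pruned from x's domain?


For the constraint x < y, x needs a supporting value in y's domain.
x can be at most 28 (one less than y's maximum).
Valid x values from domain: 27 out of 27.
Pruned = 27 - 27 = 0.

0


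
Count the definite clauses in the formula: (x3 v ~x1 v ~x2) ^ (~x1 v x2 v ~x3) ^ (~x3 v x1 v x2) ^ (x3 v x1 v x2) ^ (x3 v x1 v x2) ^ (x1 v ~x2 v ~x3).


A definite clause has exactly one positive literal.
Clause 1: 1 positive -> definite
Clause 2: 1 positive -> definite
Clause 3: 2 positive -> not definite
Clause 4: 3 positive -> not definite
Clause 5: 3 positive -> not definite
Clause 6: 1 positive -> definite
Definite clause count = 3.

3


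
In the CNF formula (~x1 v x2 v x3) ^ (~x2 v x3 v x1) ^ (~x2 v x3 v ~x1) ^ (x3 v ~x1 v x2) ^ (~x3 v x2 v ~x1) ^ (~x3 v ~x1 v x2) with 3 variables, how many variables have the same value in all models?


Find all satisfying assignments: 4 model(s).
Check which variables have the same value in every model.
No variable is fixed across all models.
Backbone size = 0.

0


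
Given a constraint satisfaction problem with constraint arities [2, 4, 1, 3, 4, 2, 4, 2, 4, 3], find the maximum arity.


The arities are: 2, 4, 1, 3, 4, 2, 4, 2, 4, 3.
Scan for the maximum value.
Maximum arity = 4.

4


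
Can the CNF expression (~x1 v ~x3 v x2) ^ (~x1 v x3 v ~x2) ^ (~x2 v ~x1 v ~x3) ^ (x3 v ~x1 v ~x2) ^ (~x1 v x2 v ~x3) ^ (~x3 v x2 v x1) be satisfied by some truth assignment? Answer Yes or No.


Check all 8 possible truth assignments.
Number of satisfying assignments found: 4.
The formula is satisfiable.

Yes
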